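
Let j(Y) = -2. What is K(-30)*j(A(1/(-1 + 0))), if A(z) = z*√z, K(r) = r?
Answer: 60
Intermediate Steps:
A(z) = z^(3/2)
K(-30)*j(A(1/(-1 + 0))) = -30*(-2) = 60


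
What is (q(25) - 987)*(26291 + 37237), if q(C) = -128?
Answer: -70833720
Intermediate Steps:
(q(25) - 987)*(26291 + 37237) = (-128 - 987)*(26291 + 37237) = -1115*63528 = -70833720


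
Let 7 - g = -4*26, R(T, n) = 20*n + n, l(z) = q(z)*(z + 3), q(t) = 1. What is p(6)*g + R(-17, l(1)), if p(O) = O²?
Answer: 4080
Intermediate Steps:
l(z) = 3 + z (l(z) = 1*(z + 3) = 1*(3 + z) = 3 + z)
R(T, n) = 21*n
g = 111 (g = 7 - (-4)*26 = 7 - 1*(-104) = 7 + 104 = 111)
p(6)*g + R(-17, l(1)) = 6²*111 + 21*(3 + 1) = 36*111 + 21*4 = 3996 + 84 = 4080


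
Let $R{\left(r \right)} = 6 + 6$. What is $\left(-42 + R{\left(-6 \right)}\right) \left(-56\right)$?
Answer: $1680$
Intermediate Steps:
$R{\left(r \right)} = 12$
$\left(-42 + R{\left(-6 \right)}\right) \left(-56\right) = \left(-42 + 12\right) \left(-56\right) = \left(-30\right) \left(-56\right) = 1680$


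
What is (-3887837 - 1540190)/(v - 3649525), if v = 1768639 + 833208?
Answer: 5428027/1047678 ≈ 5.1810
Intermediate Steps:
v = 2601847
(-3887837 - 1540190)/(v - 3649525) = (-3887837 - 1540190)/(2601847 - 3649525) = -5428027/(-1047678) = -5428027*(-1/1047678) = 5428027/1047678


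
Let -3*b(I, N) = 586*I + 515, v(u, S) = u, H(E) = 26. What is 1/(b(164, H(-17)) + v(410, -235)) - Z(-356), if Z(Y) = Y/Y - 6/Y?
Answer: -17265943/16979242 ≈ -1.0169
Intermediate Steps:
b(I, N) = -515/3 - 586*I/3 (b(I, N) = -(586*I + 515)/3 = -(515 + 586*I)/3 = -515/3 - 586*I/3)
Z(Y) = 1 - 6/Y
1/(b(164, H(-17)) + v(410, -235)) - Z(-356) = 1/((-515/3 - 586/3*164) + 410) - (-6 - 356)/(-356) = 1/((-515/3 - 96104/3) + 410) - (-1)*(-362)/356 = 1/(-96619/3 + 410) - 1*181/178 = 1/(-95389/3) - 181/178 = -3/95389 - 181/178 = -17265943/16979242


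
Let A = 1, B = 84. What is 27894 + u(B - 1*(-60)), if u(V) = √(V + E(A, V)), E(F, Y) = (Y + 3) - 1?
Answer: 27894 + √290 ≈ 27911.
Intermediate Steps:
E(F, Y) = 2 + Y (E(F, Y) = (3 + Y) - 1 = 2 + Y)
u(V) = √(2 + 2*V) (u(V) = √(V + (2 + V)) = √(2 + 2*V))
27894 + u(B - 1*(-60)) = 27894 + √(2 + 2*(84 - 1*(-60))) = 27894 + √(2 + 2*(84 + 60)) = 27894 + √(2 + 2*144) = 27894 + √(2 + 288) = 27894 + √290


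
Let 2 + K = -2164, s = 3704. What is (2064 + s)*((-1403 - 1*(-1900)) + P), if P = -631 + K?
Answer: -13266400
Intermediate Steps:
K = -2166 (K = -2 - 2164 = -2166)
P = -2797 (P = -631 - 2166 = -2797)
(2064 + s)*((-1403 - 1*(-1900)) + P) = (2064 + 3704)*((-1403 - 1*(-1900)) - 2797) = 5768*((-1403 + 1900) - 2797) = 5768*(497 - 2797) = 5768*(-2300) = -13266400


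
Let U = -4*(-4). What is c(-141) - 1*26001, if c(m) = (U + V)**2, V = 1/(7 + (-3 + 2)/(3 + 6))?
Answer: -98945843/3844 ≈ -25740.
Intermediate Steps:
V = 9/62 (V = 1/(7 - 1/9) = 1/(62/9) = 9/62 ≈ 0.14516)
U = 16
c(m) = 1002001/3844 (c(m) = (16 + 9/62)**2 = (1001/62)**2 = 1002001/3844)
c(-141) - 1*26001 = 1002001/3844 - 1*26001 = 1002001/3844 - 26001 = -98945843/3844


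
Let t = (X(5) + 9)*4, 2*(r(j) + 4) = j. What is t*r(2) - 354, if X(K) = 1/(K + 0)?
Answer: -2322/5 ≈ -464.40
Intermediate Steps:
r(j) = -4 + j/2
X(K) = 1/K
t = 184/5 (t = (1/5 + 9)*4 = (⅕ + 9)*4 = (46/5)*4 = 184/5 ≈ 36.800)
t*r(2) - 354 = 184*(-4 + (½)*2)/5 - 354 = 184*(-4 + 1)/5 - 354 = (184/5)*(-3) - 354 = -552/5 - 354 = -2322/5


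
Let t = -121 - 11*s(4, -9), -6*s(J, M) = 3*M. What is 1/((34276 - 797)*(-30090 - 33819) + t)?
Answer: -2/4279219163 ≈ -4.6737e-10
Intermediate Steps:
s(J, M) = -M/2
t = -341/2 (t = -121 - (-11)*(-9)/2 = -121 - 11*9/2 = -121 - 99/2 = -341/2 ≈ -170.50)
1/((34276 - 797)*(-30090 - 33819) + t) = 1/((34276 - 797)*(-30090 - 33819) - 341/2) = 1/(33479*(-63909) - 341/2) = 1/(-2139609411 - 341/2) = 1/(-4279219163/2) = -2/4279219163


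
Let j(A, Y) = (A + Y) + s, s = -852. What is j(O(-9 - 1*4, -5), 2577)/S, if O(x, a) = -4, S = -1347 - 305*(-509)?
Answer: 1721/153898 ≈ 0.011183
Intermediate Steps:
S = 153898 (S = -1347 + 155245 = 153898)
j(A, Y) = -852 + A + Y (j(A, Y) = (A + Y) - 852 = -852 + A + Y)
j(O(-9 - 1*4, -5), 2577)/S = (-852 - 4 + 2577)/153898 = 1721*(1/153898) = 1721/153898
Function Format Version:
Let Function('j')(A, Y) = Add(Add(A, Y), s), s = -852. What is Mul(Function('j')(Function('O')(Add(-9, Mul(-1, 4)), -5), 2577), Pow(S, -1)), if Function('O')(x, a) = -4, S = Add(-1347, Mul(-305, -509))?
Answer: Rational(1721, 153898) ≈ 0.011183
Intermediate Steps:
S = 153898 (S = Add(-1347, 155245) = 153898)
Function('j')(A, Y) = Add(-852, A, Y) (Function('j')(A, Y) = Add(Add(A, Y), -852) = Add(-852, A, Y))
Mul(Function('j')(Function('O')(Add(-9, Mul(-1, 4)), -5), 2577), Pow(S, -1)) = Mul(Add(-852, -4, 2577), Pow(153898, -1)) = Mul(1721, Rational(1, 153898)) = Rational(1721, 153898)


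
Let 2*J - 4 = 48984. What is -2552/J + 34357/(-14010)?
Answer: -438646939/171580470 ≈ -2.5565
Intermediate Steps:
J = 24494 (J = 2 + (1/2)*48984 = 2 + 24492 = 24494)
-2552/J + 34357/(-14010) = -2552/24494 + 34357/(-14010) = -2552*1/24494 + 34357*(-1/14010) = -1276/12247 - 34357/14010 = -438646939/171580470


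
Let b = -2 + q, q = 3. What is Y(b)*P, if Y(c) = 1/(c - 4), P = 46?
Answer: -46/3 ≈ -15.333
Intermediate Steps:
b = 1 (b = -2 + 3 = 1)
Y(c) = 1/(-4 + c)
Y(b)*P = 46/(-4 + 1) = 46/(-3) = -⅓*46 = -46/3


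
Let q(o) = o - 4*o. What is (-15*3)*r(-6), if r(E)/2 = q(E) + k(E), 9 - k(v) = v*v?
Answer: 810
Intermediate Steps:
q(o) = -3*o
k(v) = 9 - v² (k(v) = 9 - v*v = 9 - v²)
r(E) = 18 - 6*E - 2*E² (r(E) = 2*(-3*E + (9 - E²)) = 2*(9 - E² - 3*E) = 18 - 6*E - 2*E²)
(-15*3)*r(-6) = (-15*3)*(18 - 6*(-6) - 2*(-6)²) = -45*(18 + 36 - 2*36) = -45*(18 + 36 - 72) = -45*(-18) = 810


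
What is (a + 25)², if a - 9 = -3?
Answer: 961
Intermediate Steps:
a = 6 (a = 9 - 3 = 6)
(a + 25)² = (6 + 25)² = 31² = 961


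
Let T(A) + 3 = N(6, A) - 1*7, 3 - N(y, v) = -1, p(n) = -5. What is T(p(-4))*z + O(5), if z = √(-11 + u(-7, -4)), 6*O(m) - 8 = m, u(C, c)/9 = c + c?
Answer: 13/6 - 6*I*√83 ≈ 2.1667 - 54.663*I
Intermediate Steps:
u(C, c) = 18*c (u(C, c) = 9*(c + c) = 9*(2*c) = 18*c)
O(m) = 4/3 + m/6
N(y, v) = 4 (N(y, v) = 3 - 1*(-1) = 3 + 1 = 4)
z = I*√83 (z = √(-11 + 18*(-4)) = √(-11 - 72) = √(-83) = I*√83 ≈ 9.1104*I)
T(A) = -6 (T(A) = -3 + (4 - 1*7) = -3 + (4 - 7) = -3 - 3 = -6)
T(p(-4))*z + O(5) = -6*I*√83 + (4/3 + (⅙)*5) = -6*I*√83 + (4/3 + ⅚) = -6*I*√83 + 13/6 = 13/6 - 6*I*√83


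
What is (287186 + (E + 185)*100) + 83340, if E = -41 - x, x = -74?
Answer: 392326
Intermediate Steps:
E = 33 (E = -41 - 1*(-74) = -41 + 74 = 33)
(287186 + (E + 185)*100) + 83340 = (287186 + (33 + 185)*100) + 83340 = (287186 + 218*100) + 83340 = (287186 + 21800) + 83340 = 308986 + 83340 = 392326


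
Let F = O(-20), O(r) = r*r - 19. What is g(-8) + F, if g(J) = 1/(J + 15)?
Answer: 2668/7 ≈ 381.14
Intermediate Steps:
O(r) = -19 + r**2 (O(r) = r**2 - 19 = -19 + r**2)
F = 381 (F = -19 + (-20)**2 = -19 + 400 = 381)
g(J) = 1/(15 + J)
g(-8) + F = 1/(15 - 8) + 381 = 1/7 + 381 = 2668/7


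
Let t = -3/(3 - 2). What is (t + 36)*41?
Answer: 1353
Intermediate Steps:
t = -3 (t = -3/1 = 1*(-3) = -3)
(t + 36)*41 = (-3 + 36)*41 = 33*41 = 1353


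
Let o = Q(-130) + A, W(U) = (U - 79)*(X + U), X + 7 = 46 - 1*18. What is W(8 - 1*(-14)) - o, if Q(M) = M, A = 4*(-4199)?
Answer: 14475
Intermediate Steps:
A = -16796
X = 21 (X = -7 + (46 - 1*18) = -7 + (46 - 18) = -7 + 28 = 21)
W(U) = (-79 + U)*(21 + U) (W(U) = (U - 79)*(21 + U) = (-79 + U)*(21 + U))
o = -16926 (o = -130 - 16796 = -16926)
W(8 - 1*(-14)) - o = (-1659 + (8 - 1*(-14))² - 58*(8 - 1*(-14))) - 1*(-16926) = (-1659 + (8 + 14)² - 58*(8 + 14)) + 16926 = (-1659 + 22² - 58*22) + 16926 = (-1659 + 484 - 1276) + 16926 = -2451 + 16926 = 14475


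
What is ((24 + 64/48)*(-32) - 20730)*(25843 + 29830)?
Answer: -3597700606/3 ≈ -1.1992e+9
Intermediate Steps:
((24 + 64/48)*(-32) - 20730)*(25843 + 29830) = ((24 + 64*(1/48))*(-32) - 20730)*55673 = ((24 + 4/3)*(-32) - 20730)*55673 = ((76/3)*(-32) - 20730)*55673 = (-2432/3 - 20730)*55673 = -64622/3*55673 = -3597700606/3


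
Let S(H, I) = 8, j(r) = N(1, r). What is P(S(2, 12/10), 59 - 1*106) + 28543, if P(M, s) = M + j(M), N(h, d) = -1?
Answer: 28550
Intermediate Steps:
j(r) = -1
P(M, s) = -1 + M (P(M, s) = M - 1 = -1 + M)
P(S(2, 12/10), 59 - 1*106) + 28543 = (-1 + 8) + 28543 = 7 + 28543 = 28550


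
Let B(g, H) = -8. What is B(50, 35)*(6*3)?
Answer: -144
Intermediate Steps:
B(50, 35)*(6*3) = -48*3 = -8*18 = -144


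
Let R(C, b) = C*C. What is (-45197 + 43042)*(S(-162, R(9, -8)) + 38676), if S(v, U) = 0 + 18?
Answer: -83385570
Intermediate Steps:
R(C, b) = C**2
S(v, U) = 18
(-45197 + 43042)*(S(-162, R(9, -8)) + 38676) = (-45197 + 43042)*(18 + 38676) = -2155*38694 = -83385570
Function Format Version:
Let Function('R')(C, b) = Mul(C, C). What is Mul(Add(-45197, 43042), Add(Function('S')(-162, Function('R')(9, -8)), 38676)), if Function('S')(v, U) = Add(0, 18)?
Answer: -83385570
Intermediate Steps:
Function('R')(C, b) = Pow(C, 2)
Function('S')(v, U) = 18
Mul(Add(-45197, 43042), Add(Function('S')(-162, Function('R')(9, -8)), 38676)) = Mul(Add(-45197, 43042), Add(18, 38676)) = Mul(-2155, 38694) = -83385570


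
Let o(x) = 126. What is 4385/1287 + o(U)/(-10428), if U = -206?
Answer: 690373/203346 ≈ 3.3951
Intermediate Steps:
4385/1287 + o(U)/(-10428) = 4385/1287 + 126/(-10428) = 4385*(1/1287) + 126*(-1/10428) = 4385/1287 - 21/1738 = 690373/203346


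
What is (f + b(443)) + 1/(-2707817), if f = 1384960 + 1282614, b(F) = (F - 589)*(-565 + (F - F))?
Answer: 7446670050287/2707817 ≈ 2.7501e+6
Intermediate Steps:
b(F) = 332785 - 565*F (b(F) = (-589 + F)*(-565 + 0) = (-589 + F)*(-565) = 332785 - 565*F)
f = 2667574
(f + b(443)) + 1/(-2707817) = (2667574 + (332785 - 565*443)) + 1/(-2707817) = (2667574 + (332785 - 250295)) - 1/2707817 = (2667574 + 82490) - 1/2707817 = 2750064 - 1/2707817 = 7446670050287/2707817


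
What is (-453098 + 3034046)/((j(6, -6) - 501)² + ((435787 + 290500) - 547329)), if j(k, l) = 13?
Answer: 430158/69517 ≈ 6.1878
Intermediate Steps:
(-453098 + 3034046)/((j(6, -6) - 501)² + ((435787 + 290500) - 547329)) = (-453098 + 3034046)/((13 - 501)² + ((435787 + 290500) - 547329)) = 2580948/((-488)² + (726287 - 547329)) = 2580948/(238144 + 178958) = 2580948/417102 = 2580948*(1/417102) = 430158/69517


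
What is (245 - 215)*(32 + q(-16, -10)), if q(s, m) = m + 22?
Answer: 1320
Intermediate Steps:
q(s, m) = 22 + m
(245 - 215)*(32 + q(-16, -10)) = (245 - 215)*(32 + (22 - 10)) = 30*(32 + 12) = 30*44 = 1320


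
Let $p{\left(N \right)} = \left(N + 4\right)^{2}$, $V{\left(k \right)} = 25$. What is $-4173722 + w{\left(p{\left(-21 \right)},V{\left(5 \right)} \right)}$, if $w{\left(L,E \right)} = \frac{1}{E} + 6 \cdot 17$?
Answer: $- \frac{104340499}{25} \approx -4.1736 \cdot 10^{6}$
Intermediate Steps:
$p{\left(N \right)} = \left(4 + N\right)^{2}$
$w{\left(L,E \right)} = 102 + \frac{1}{E}$ ($w{\left(L,E \right)} = \frac{1}{E} + 102 = 102 + \frac{1}{E}$)
$-4173722 + w{\left(p{\left(-21 \right)},V{\left(5 \right)} \right)} = -4173722 + \left(102 + \frac{1}{25}\right) = -4173722 + \frac{2551}{25} = - \frac{104340499}{25}$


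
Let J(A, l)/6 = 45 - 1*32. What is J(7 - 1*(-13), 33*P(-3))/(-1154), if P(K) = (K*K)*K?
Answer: -39/577 ≈ -0.067591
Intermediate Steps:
P(K) = K**3 (P(K) = K**2*K = K**3)
J(A, l) = 78 (J(A, l) = 6*(45 - 1*32) = 6*(45 - 32) = 6*13 = 78)
J(7 - 1*(-13), 33*P(-3))/(-1154) = 78/(-1154) = 78*(-1/1154) = -39/577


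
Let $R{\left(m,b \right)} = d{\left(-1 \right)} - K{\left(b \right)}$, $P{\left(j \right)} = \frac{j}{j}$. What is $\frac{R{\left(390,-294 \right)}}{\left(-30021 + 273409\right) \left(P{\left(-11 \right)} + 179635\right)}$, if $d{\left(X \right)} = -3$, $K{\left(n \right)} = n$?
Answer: $\frac{291}{43721246768} \approx 6.6558 \cdot 10^{-9}$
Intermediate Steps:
$P{\left(j \right)} = 1$
$R{\left(m,b \right)} = -3 - b$
$\frac{R{\left(390,-294 \right)}}{\left(-30021 + 273409\right) \left(P{\left(-11 \right)} + 179635\right)} = \frac{-3 - -294}{\left(-30021 + 273409\right) \left(1 + 179635\right)} = \frac{-3 + 294}{243388 \cdot 179636} = \frac{291}{43721246768}$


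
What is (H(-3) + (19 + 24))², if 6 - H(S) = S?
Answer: 2704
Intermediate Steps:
H(S) = 6 - S
(H(-3) + (19 + 24))² = ((6 - 1*(-3)) + (19 + 24))² = ((6 + 3) + 43)² = (9 + 43)² = 52² = 2704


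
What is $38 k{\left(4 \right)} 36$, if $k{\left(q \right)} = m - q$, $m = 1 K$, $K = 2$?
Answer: $-2736$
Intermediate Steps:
$m = 2$ ($m = 1 \cdot 2 = 2$)
$k{\left(q \right)} = 2 - q$
$38 k{\left(4 \right)} 36 = 38 \left(2 - 4\right) 36 = 38 \left(-2\right) 36 = \left(-76\right) 36 = -2736$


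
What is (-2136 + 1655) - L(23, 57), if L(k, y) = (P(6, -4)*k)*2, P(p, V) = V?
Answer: -297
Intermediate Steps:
L(k, y) = -8*k (L(k, y) = -4*k*2 = -8*k)
(-2136 + 1655) - L(23, 57) = (-2136 + 1655) - (-8)*23 = -481 - 1*(-184) = -481 + 184 = -297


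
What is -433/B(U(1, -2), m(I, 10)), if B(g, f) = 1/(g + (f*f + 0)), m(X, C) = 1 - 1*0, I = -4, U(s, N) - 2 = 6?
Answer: -3897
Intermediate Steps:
U(s, N) = 8 (U(s, N) = 2 + 6 = 8)
m(X, C) = 1 (m(X, C) = 1 + 0 = 1)
B(g, f) = 1/(g + f**2) (B(g, f) = 1/(g + (f**2 + 0)) = 1/(g + f**2))
-433/B(U(1, -2), m(I, 10)) = -433/(1/(8 + 1**2)) = -433/(1/(8 + 1)) = -433/(1/9) = -433/1/9 = -433*9 = -3897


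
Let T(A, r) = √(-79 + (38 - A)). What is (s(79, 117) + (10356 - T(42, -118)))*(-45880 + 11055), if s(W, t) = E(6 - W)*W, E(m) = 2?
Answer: -366150050 + 34825*I*√83 ≈ -3.6615e+8 + 3.1727e+5*I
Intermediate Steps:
T(A, r) = √(-41 - A)
s(W, t) = 2*W
(s(79, 117) + (10356 - T(42, -118)))*(-45880 + 11055) = (2*79 + (10356 - √(-41 - 1*42)))*(-45880 + 11055) = (158 + (10356 - √(-41 - 42)))*(-34825) = (158 + (10356 - √(-83)))*(-34825) = (158 + (10356 - I*√83))*(-34825) = (10514 - I*√83)*(-34825) = -366150050 + 34825*I*√83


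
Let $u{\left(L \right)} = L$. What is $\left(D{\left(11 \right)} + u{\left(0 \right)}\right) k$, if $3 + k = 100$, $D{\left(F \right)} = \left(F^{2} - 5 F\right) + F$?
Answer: $7469$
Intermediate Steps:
$D{\left(F \right)} = F^{2} - 4 F$
$k = 97$ ($k = -3 + 100 = 97$)
$\left(D{\left(11 \right)} + u{\left(0 \right)}\right) k = \left(11 \left(-4 + 11\right) + 0\right) 97 = \left(11 \cdot 7 + 0\right) 97 = \left(77 + 0\right) 97 = 77 \cdot 97 = 7469$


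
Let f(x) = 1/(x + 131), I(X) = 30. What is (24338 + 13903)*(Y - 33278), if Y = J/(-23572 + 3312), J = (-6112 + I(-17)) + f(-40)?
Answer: -335170149835797/263380 ≈ -1.2726e+9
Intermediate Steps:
f(x) = 1/(131 + x)
J = -553461/91 (J = (-6112 + 30) + 1/(131 - 40) = -6082 + 1/91 = -553461/91 ≈ -6082.0)
Y = 553461/1843660 (Y = -553461/(91*(-23572 + 3312)) = -553461/91/(-20260) = -553461/91*(-1/20260) = 553461/1843660 ≈ 0.30020)
(24338 + 13903)*(Y - 33278) = (24338 + 13903)*(553461/1843660 - 33278) = 38241*(-61352764019/1843660) = -335170149835797/263380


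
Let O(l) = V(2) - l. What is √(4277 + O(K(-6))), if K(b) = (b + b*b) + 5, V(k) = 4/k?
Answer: 2*√1061 ≈ 65.146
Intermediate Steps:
K(b) = 5 + b + b² (K(b) = (b + b²) + 5 = 5 + b + b²)
O(l) = 2 - l (O(l) = 4/2 - l = 4*(½) - l = 2 - l)
√(4277 + O(K(-6))) = √(4277 + (2 - (5 - 6 + (-6)²))) = √(4277 + (2 - (5 - 6 + 36))) = √(4277 + (2 - 1*35)) = √(4277 + (2 - 35)) = √(4277 - 33) = √4244 = 2*√1061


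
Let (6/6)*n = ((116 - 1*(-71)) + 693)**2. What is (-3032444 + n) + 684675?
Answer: -1573369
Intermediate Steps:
n = 774400 (n = ((116 - 1*(-71)) + 693)**2 = ((116 + 71) + 693)**2 = (187 + 693)**2 = 880**2 = 774400)
(-3032444 + n) + 684675 = (-3032444 + 774400) + 684675 = -2258044 + 684675 = -1573369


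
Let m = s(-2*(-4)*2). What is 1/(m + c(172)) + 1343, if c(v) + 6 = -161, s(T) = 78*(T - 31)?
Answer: 1795590/1337 ≈ 1343.0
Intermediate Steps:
s(T) = -2418 + 78*T (s(T) = 78*(-31 + T) = -2418 + 78*T)
m = -1170 (m = -2418 + 78*(-2*(-4)*2) = -2418 + 78*(8*2) = -2418 + 78*16 = -2418 + 1248 = -1170)
c(v) = -167 (c(v) = -6 - 161 = -167)
1/(m + c(172)) + 1343 = 1/(-1170 - 167) + 1343 = 1/(-1337) + 1343 = -1/1337 + 1343 = 1795590/1337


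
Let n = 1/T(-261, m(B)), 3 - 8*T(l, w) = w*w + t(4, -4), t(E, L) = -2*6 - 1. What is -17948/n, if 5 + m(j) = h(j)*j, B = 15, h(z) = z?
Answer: 108549504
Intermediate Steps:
t(E, L) = -13 (t(E, L) = -12 - 1 = -13)
m(j) = -5 + j² (m(j) = -5 + j*j = -5 + j²)
T(l, w) = 2 - w²/8 (T(l, w) = 3/8 - (w*w - 13)/8 = 3/8 - (w² - 13)/8 = 3/8 - (-13 + w²)/8 = 3/8 + (13/8 - w²/8) = 2 - w²/8)
n = -1/6048 (n = 1/(2 - (-5 + 15²)²/8) = 1/(2 - (-5 + 225)²/8) = 1/(2 - ⅛*220²) = 1/(2 - ⅛*48400) = 1/(2 - 6050) = 1/(-6048) = -1/6048 ≈ -0.00016534)
-17948/n = -17948/(-1/6048) = -17948*(-6048) = 108549504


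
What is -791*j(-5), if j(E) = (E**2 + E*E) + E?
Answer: -35595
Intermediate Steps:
j(E) = E + 2*E**2 (j(E) = (E**2 + E**2) + E = 2*E**2 + E = E + 2*E**2)
-791*j(-5) = -(-3955)*(1 + 2*(-5)) = -(-3955)*(1 - 10) = -(-3955)*(-9) = -791*45 = -35595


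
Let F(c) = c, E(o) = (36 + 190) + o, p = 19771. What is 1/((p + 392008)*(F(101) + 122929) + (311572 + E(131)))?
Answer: 1/50661482299 ≈ 1.9739e-11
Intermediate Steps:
E(o) = 226 + o
1/((p + 392008)*(F(101) + 122929) + (311572 + E(131))) = 1/((19771 + 392008)*(101 + 122929) + (311572 + (226 + 131))) = 1/(411779*123030 + (311572 + 357)) = 1/(50661170370 + 311929) = 1/50661482299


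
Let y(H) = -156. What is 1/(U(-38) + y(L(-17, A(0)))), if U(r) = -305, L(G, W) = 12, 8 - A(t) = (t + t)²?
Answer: -1/461 ≈ -0.0021692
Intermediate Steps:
A(t) = 8 - 4*t² (A(t) = 8 - (t + t)² = 8 - (2*t)² = 8 - 4*t²)
1/(U(-38) + y(L(-17, A(0)))) = 1/(-305 - 156) = 1/(-461) = -1/461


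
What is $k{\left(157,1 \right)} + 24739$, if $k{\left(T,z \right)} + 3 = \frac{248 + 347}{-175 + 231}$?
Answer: $\frac{197973}{8} \approx 24747.0$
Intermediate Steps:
$k{\left(T,z \right)} = \frac{61}{8}$ ($k{\left(T,z \right)} = -3 + \frac{248 + 347}{-175 + 231} = -3 + \frac{595}{56} = -3 + 595 \cdot \frac{1}{56} = -3 + \frac{85}{8} = \frac{61}{8}$)
$k{\left(157,1 \right)} + 24739 = \frac{61}{8} + 24739 = \frac{197973}{8}$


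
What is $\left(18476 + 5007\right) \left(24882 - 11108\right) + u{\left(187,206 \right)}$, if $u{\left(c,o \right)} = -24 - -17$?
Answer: $323454835$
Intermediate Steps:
$u{\left(c,o \right)} = -7$ ($u{\left(c,o \right)} = -24 + 17 = -7$)
$\left(18476 + 5007\right) \left(24882 - 11108\right) + u{\left(187,206 \right)} = \left(18476 + 5007\right) \left(24882 - 11108\right) - 7 = 23483 \cdot 13774 - 7 = 323454842 - 7 = 323454835$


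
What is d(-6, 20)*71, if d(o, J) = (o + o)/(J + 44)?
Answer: -213/16 ≈ -13.313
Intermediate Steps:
d(o, J) = 2*o/(44 + J) (d(o, J) = (2*o)/(44 + J) = 2*o/(44 + J))
d(-6, 20)*71 = (2*(-6)/(44 + 20))*71 = (2*(-6)/64)*71 = (2*(-6)*(1/64))*71 = -3/16*71 = -213/16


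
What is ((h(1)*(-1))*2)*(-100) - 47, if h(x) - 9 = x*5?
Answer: 2753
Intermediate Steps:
h(x) = 9 + 5*x (h(x) = 9 + x*5 = 9 + 5*x)
((h(1)*(-1))*2)*(-100) - 47 = (((9 + 5*1)*(-1))*2)*(-100) - 47 = (((9 + 5)*(-1))*2)*(-100) - 47 = ((14*(-1))*2)*(-100) - 47 = -14*2*(-100) - 47 = -28*(-100) - 47 = 2800 - 47 = 2753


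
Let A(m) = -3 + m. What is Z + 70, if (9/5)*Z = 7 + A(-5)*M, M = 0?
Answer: 665/9 ≈ 73.889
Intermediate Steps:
Z = 35/9 (Z = 5*(7 + (-3 - 5)*0)/9 = 5*(7 - 8*0)/9 = 5*(7 + 0)/9 = (5/9)*7 = 35/9 ≈ 3.8889)
Z + 70 = 35/9 + 70 = 665/9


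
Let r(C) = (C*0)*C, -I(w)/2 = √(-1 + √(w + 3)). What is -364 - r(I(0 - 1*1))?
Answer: -364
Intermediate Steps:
I(w) = -2*√(-1 + √(3 + w)) (I(w) = -2*√(-1 + √(w + 3)) = -2*√(-1 + √(3 + w)))
r(C) = 0 (r(C) = 0*C = 0)
-364 - r(I(0 - 1*1)) = -364 - 1*0 = -364 + 0 = -364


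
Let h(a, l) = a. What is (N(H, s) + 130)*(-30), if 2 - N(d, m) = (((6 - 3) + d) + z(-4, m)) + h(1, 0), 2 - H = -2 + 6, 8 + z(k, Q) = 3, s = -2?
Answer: -4050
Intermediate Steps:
z(k, Q) = -5 (z(k, Q) = -8 + 3 = -5)
H = -2 (H = 2 - (-2 + 6) = 2 - 1*4 = 2 - 4 = -2)
N(d, m) = 3 - d (N(d, m) = 2 - ((((6 - 3) + d) - 5) + 1) = 2 - (((3 + d) - 5) + 1) = 2 - ((-2 + d) + 1) = 2 - (-1 + d) = 2 + (1 - d) = 3 - d)
(N(H, s) + 130)*(-30) = ((3 - 1*(-2)) + 130)*(-30) = ((3 + 2) + 130)*(-30) = (5 + 130)*(-30) = 135*(-30) = -4050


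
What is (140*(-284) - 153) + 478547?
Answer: 438634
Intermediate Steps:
(140*(-284) - 153) + 478547 = (-39760 - 153) + 478547 = -39913 + 478547 = 438634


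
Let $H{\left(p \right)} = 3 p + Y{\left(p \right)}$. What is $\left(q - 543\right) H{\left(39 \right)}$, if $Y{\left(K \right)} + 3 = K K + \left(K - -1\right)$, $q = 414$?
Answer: $-216075$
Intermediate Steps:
$Y{\left(K \right)} = -2 + K + K^{2}$ ($Y{\left(K \right)} = -3 + \left(K K + \left(K - -1\right)\right) = -3 + \left(K^{2} + \left(K + 1\right)\right) = -3 + \left(K^{2} + \left(1 + K\right)\right) = -3 + \left(1 + K + K^{2}\right) = -2 + K + K^{2}$)
$H{\left(p \right)} = -2 + p^{2} + 4 p$ ($H{\left(p \right)} = 3 p + \left(-2 + p + p^{2}\right) = -2 + p^{2} + 4 p$)
$\left(q - 543\right) H{\left(39 \right)} = \left(414 - 543\right) \left(-2 + 39^{2} + 4 \cdot 39\right) = - 129 \left(-2 + 1521 + 156\right) = \left(-129\right) 1675 = -216075$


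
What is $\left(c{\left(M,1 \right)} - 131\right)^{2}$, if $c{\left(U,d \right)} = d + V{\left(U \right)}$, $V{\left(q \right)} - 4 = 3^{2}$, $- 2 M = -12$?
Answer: $13689$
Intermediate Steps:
$M = 6$ ($M = \left(- \frac{1}{2}\right) \left(-12\right) = 6$)
$V{\left(q \right)} = 13$ ($V{\left(q \right)} = 4 + 3^{2} = 4 + 9 = 13$)
$c{\left(U,d \right)} = 13 + d$ ($c{\left(U,d \right)} = d + 13 = 13 + d$)
$\left(c{\left(M,1 \right)} - 131\right)^{2} = \left(\left(13 + 1\right) - 131\right)^{2} = \left(14 - 131\right)^{2} = \left(-117\right)^{2} = 13689$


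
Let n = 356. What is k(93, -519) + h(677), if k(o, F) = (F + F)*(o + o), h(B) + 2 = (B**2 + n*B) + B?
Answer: 506948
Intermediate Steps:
h(B) = -2 + B**2 + 357*B (h(B) = -2 + ((B**2 + 356*B) + B) = -2 + (B**2 + 357*B) = -2 + B**2 + 357*B)
k(o, F) = 4*F*o (k(o, F) = (2*F)*(2*o) = 4*F*o)
k(93, -519) + h(677) = 4*(-519)*93 + (-2 + 677**2 + 357*677) = -193068 + (-2 + 458329 + 241689) = -193068 + 700016 = 506948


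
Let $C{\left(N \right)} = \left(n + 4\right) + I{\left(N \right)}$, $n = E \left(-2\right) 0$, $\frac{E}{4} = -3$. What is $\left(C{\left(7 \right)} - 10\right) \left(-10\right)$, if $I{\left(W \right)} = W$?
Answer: $-10$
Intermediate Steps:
$E = -12$ ($E = 4 \left(-3\right) = -12$)
$n = 0$ ($n = \left(-12\right) \left(-2\right) 0 = 24 \cdot 0 = 0$)
$C{\left(N \right)} = 4 + N$ ($C{\left(N \right)} = \left(0 + 4\right) + N = 4 + N$)
$\left(C{\left(7 \right)} - 10\right) \left(-10\right) = \left(\left(4 + 7\right) - 10\right) \left(-10\right) = \left(11 - 10\right) \left(-10\right) = 1 \left(-10\right) = -10$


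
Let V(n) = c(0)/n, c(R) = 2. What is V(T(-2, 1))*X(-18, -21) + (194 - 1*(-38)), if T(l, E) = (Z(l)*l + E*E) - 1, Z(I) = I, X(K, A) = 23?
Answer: 487/2 ≈ 243.50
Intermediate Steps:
T(l, E) = -1 + E² + l² (T(l, E) = (l*l + E*E) - 1 = (l² + E²) - 1 = (E² + l²) - 1 = -1 + E² + l²)
V(n) = 2/n
V(T(-2, 1))*X(-18, -21) + (194 - 1*(-38)) = (2/(-1 + 1² + (-2)²))*23 + (194 - 1*(-38)) = (2/(-1 + 1 + 4))*23 + (194 + 38) = (2/4)*23 + 232 = (2*(¼))*23 + 232 = (½)*23 + 232 = 23/2 + 232 = 487/2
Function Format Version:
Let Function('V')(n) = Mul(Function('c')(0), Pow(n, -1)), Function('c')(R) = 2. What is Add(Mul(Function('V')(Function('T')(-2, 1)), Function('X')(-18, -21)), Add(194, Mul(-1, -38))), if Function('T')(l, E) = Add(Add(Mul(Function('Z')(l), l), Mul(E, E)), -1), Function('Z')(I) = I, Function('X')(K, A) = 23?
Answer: Rational(487, 2) ≈ 243.50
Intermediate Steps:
Function('T')(l, E) = Add(-1, Pow(E, 2), Pow(l, 2)) (Function('T')(l, E) = Add(Add(Mul(l, l), Mul(E, E)), -1) = Add(Add(Pow(l, 2), Pow(E, 2)), -1) = Add(Add(Pow(E, 2), Pow(l, 2)), -1) = Add(-1, Pow(E, 2), Pow(l, 2)))
Function('V')(n) = Mul(2, Pow(n, -1))
Add(Mul(Function('V')(Function('T')(-2, 1)), Function('X')(-18, -21)), Add(194, Mul(-1, -38))) = Add(Mul(Mul(2, Pow(Add(-1, Pow(1, 2), Pow(-2, 2)), -1)), 23), Add(194, Mul(-1, -38))) = Add(Mul(Mul(2, Pow(Add(-1, 1, 4), -1)), 23), Add(194, 38)) = Add(Mul(Mul(2, Pow(4, -1)), 23), 232) = Add(Mul(Mul(2, Rational(1, 4)), 23), 232) = Add(Mul(Rational(1, 2), 23), 232) = Add(Rational(23, 2), 232) = Rational(487, 2)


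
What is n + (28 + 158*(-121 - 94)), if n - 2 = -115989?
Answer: -149929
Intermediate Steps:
n = -115987 (n = 2 - 115989 = -115987)
n + (28 + 158*(-121 - 94)) = -115987 + (28 + 158*(-121 - 94)) = -115987 + (28 + 158*(-215)) = -115987 + (28 - 33970) = -115987 - 33942 = -149929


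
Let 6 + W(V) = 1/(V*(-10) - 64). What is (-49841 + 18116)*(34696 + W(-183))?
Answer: -1943554113225/1766 ≈ -1.1005e+9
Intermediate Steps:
W(V) = -6 + 1/(-64 - 10*V) (W(V) = -6 + 1/(V*(-10) - 64) = -6 + 1/(-10*V - 64) = -6 + 1/(-64 - 10*V))
(-49841 + 18116)*(34696 + W(-183)) = (-49841 + 18116)*(34696 + 5*(-77 - 12*(-183))/(2*(32 + 5*(-183)))) = -31725*(34696 + 5*(-77 + 2196)/(2*(32 - 915))) = -31725*(34696 + (5/2)*2119/(-883)) = -31725*(34696 + (5/2)*(-1/883)*2119) = -31725*(34696 - 10595/1766) = -31725*61262541/1766 = -1943554113225/1766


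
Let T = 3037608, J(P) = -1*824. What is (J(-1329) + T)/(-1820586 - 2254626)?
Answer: -759196/1018803 ≈ -0.74518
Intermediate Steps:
J(P) = -824
(J(-1329) + T)/(-1820586 - 2254626) = (-824 + 3037608)/(-1820586 - 2254626) = 3036784/(-4075212) = 3036784*(-1/4075212) = -759196/1018803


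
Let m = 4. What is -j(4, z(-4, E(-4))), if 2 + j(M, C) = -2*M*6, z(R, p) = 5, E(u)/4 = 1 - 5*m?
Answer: 50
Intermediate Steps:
E(u) = -76 (E(u) = 4*(1 - 5*4) = 4*(1 - 20) = 4*(-19) = -76)
j(M, C) = -2 - 12*M (j(M, C) = -2 - 2*M*6 = -2 - 12*M)
-j(4, z(-4, E(-4))) = -(-2 - 12*4) = -(-2 - 48) = -1*(-50) = 50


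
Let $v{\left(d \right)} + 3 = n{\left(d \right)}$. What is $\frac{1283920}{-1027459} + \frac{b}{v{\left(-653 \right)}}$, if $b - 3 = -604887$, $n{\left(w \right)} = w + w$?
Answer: $\frac{88544694068}{192134833} \approx 460.85$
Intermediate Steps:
$n{\left(w \right)} = 2 w$
$b = -604884$ ($b = 3 - 604887 = -604884$)
$v{\left(d \right)} = -3 + 2 d$
$\frac{1283920}{-1027459} + \frac{b}{v{\left(-653 \right)}} = \frac{1283920}{-1027459} - \frac{604884}{-3 + 2 \left(-653\right)} = 1283920 \left(- \frac{1}{1027459}\right) - \frac{604884}{-3 - 1306} = - \frac{1283920}{1027459} - \frac{604884}{-1309} = - \frac{1283920}{1027459} - - \frac{86412}{187} = - \frac{1283920}{1027459} + \frac{86412}{187} = \frac{88544694068}{192134833}$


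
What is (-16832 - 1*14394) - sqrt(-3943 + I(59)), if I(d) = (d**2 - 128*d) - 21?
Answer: -31226 - I*sqrt(8035) ≈ -31226.0 - 89.638*I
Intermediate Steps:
I(d) = -21 + d**2 - 128*d
(-16832 - 1*14394) - sqrt(-3943 + I(59)) = (-16832 - 1*14394) - sqrt(-3943 + (-21 + 59**2 - 128*59)) = (-16832 - 14394) - sqrt(-3943 + (-21 + 3481 - 7552)) = -31226 - sqrt(-3943 - 4092) = -31226 - sqrt(-8035) = -31226 - I*sqrt(8035)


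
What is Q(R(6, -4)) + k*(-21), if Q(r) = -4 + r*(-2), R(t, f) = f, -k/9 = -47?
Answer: -8879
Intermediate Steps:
k = 423 (k = -9*(-47) = 423)
Q(r) = -4 - 2*r
Q(R(6, -4)) + k*(-21) = (-4 - 2*(-4)) + 423*(-21) = (-4 + 8) - 8883 = 4 - 8883 = -8879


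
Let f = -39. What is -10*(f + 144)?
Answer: -1050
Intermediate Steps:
-10*(f + 144) = -10*(-39 + 144) = -10*105 = -1050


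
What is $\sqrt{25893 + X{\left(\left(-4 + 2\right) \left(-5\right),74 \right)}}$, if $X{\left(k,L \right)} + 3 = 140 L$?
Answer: $25 \sqrt{58} \approx 190.39$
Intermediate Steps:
$X{\left(k,L \right)} = -3 + 140 L$
$\sqrt{25893 + X{\left(\left(-4 + 2\right) \left(-5\right),74 \right)}} = \sqrt{25893 + \left(-3 + 140 \cdot 74\right)} = \sqrt{25893 + \left(-3 + 10360\right)} = \sqrt{25893 + 10357} = \sqrt{36250} = 25 \sqrt{58}$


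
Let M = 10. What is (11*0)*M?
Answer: 0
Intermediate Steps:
(11*0)*M = (11*0)*10 = 0*10 = 0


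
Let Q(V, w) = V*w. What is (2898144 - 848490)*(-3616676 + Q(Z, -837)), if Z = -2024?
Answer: -3940640184552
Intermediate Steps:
(2898144 - 848490)*(-3616676 + Q(Z, -837)) = (2898144 - 848490)*(-3616676 - 2024*(-837)) = 2049654*(-3616676 + 1694088) = 2049654*(-1922588) = -3940640184552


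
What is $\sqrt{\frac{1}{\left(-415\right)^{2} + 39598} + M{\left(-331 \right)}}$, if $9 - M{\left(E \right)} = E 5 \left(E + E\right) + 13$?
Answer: $\frac{3 i \sqrt{5462120700089687}}{211823} \approx 1046.7 i$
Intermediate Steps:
$M{\left(E \right)} = -4 - 10 E^{2}$ ($M{\left(E \right)} = 9 - \left(E 5 \left(E + E\right) + 13\right) = 9 - \left(E 5 \cdot 2 E + 13\right) = 9 - \left(E 10 E + 13\right) = 9 - \left(10 E^{2} + 13\right) = 9 - \left(13 + 10 E^{2}\right) = -4 - 10 E^{2}$)
$\sqrt{\frac{1}{\left(-415\right)^{2} + 39598} + M{\left(-331 \right)}} = \sqrt{\frac{1}{\left(-415\right)^{2} + 39598} - \left(4 + 10 \left(-331\right)^{2}\right)} = \sqrt{\frac{1}{172225 + 39598} - 1095614} = \sqrt{\frac{1}{211823} - 1095614} = \sqrt{- \frac{232076244321}{211823}} = \frac{3 i \sqrt{5462120700089687}}{211823}$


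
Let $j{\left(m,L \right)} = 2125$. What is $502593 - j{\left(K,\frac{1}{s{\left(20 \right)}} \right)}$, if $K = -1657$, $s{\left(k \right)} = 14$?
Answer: $500468$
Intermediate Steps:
$502593 - j{\left(K,\frac{1}{s{\left(20 \right)}} \right)} = 502593 - 2125 = 500468$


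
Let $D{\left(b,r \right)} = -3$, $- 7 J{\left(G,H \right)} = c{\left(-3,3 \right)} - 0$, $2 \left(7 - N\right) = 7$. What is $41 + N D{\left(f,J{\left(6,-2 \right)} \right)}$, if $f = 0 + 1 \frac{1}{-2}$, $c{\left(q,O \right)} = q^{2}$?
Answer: $\frac{61}{2} \approx 30.5$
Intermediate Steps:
$N = \frac{7}{2}$ ($N = 7 - \frac{7}{2} = \frac{7}{2} \approx 3.5$)
$f = - \frac{1}{2}$ ($f = 0 + 1 \left(- \frac{1}{2}\right) = 0 - \frac{1}{2} = - \frac{1}{2} \approx -0.5$)
$J{\left(G,H \right)} = - \frac{9}{7}$ ($J{\left(G,H \right)} = - \frac{\left(-3\right)^{2} - 0}{7} = - \frac{9 + 0}{7} = \left(- \frac{1}{7}\right) 9 = - \frac{9}{7}$)
$41 + N D{\left(f,J{\left(6,-2 \right)} \right)} = 41 + \frac{7}{2} \left(-3\right) = 41 - \frac{21}{2} = \frac{61}{2}$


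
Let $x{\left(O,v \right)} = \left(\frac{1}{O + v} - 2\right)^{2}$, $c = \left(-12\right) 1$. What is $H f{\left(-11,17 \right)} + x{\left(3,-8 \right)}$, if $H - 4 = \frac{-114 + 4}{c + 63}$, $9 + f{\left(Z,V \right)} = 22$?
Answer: $\frac{36721}{1275} \approx 28.801$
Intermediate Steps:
$f{\left(Z,V \right)} = 13$ ($f{\left(Z,V \right)} = -9 + 22 = 13$)
$c = -12$
$H = \frac{94}{51}$ ($H = 4 + \frac{-114 + 4}{-12 + 63} = 4 - \frac{110}{51} = \frac{94}{51} \approx 1.8431$)
$x{\left(O,v \right)} = \left(-2 + \frac{1}{O + v}\right)^{2}$
$H f{\left(-11,17 \right)} + x{\left(3,-8 \right)} = \frac{94}{51} \cdot 13 + \frac{\left(-1 + 2 \cdot 3 + 2 \left(-8\right)\right)^{2}}{\left(3 - 8\right)^{2}} = \frac{1222}{51} + \frac{\left(-1 + 6 - 16\right)^{2}}{25} = \frac{1222}{51} + \frac{\left(-11\right)^{2}}{25} = \frac{1222}{51} + \frac{1}{25} \cdot 121 = \frac{1222}{51} + \frac{121}{25} = \frac{36721}{1275}$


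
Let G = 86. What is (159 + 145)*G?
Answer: 26144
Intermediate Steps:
(159 + 145)*G = (159 + 145)*86 = 304*86 = 26144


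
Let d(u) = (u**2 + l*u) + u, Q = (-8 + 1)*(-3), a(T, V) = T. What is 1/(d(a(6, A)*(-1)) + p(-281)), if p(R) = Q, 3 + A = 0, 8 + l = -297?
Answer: 1/1881 ≈ 0.00053163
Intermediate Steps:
l = -305 (l = -8 - 297 = -305)
A = -3 (A = -3 + 0 = -3)
Q = 21 (Q = -7*(-3) = 21)
p(R) = 21
d(u) = u**2 - 304*u (d(u) = (u**2 - 305*u) + u = u**2 - 304*u)
1/(d(a(6, A)*(-1)) + p(-281)) = 1/((6*(-1))*(-304 + 6*(-1)) + 21) = 1/(-6*(-304 - 6) + 21) = 1/(-6*(-310) + 21) = 1/(1860 + 21) = 1/1881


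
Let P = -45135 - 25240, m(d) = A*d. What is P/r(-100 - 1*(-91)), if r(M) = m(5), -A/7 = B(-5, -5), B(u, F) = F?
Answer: -2815/7 ≈ -402.14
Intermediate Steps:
A = 35 (A = -7*(-5) = 35)
m(d) = 35*d
P = -70375
r(M) = 175 (r(M) = 35*5 = 175)
P/r(-100 - 1*(-91)) = -70375/175 = -70375*1/175 = -2815/7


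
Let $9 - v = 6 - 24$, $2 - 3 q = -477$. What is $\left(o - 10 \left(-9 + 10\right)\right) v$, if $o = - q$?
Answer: $-4581$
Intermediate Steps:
$q = \frac{479}{3}$ ($q = \frac{2}{3} - -159 = \frac{2}{3} + 159 = \frac{479}{3} \approx 159.67$)
$o = - \frac{479}{3}$ ($o = \left(-1\right) \frac{479}{3} = - \frac{479}{3} \approx -159.67$)
$v = 27$ ($v = 9 - \left(6 - 24\right) = 9 - -18 = 9 + 18 = 27$)
$\left(o - 10 \left(-9 + 10\right)\right) v = \left(- \frac{479}{3} - 10 \left(-9 + 10\right)\right) 27 = \left(- \frac{479}{3} - 10\right) 27 = \left(- \frac{509}{3}\right) 27 = -4581$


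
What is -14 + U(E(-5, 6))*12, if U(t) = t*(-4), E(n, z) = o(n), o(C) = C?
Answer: 226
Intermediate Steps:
E(n, z) = n
U(t) = -4*t
-14 + U(E(-5, 6))*12 = -14 - 4*(-5)*12 = -14 + 20*12 = -14 + 240 = 226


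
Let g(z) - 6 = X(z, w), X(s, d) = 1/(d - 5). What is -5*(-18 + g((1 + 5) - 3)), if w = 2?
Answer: 185/3 ≈ 61.667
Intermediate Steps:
X(s, d) = 1/(-5 + d)
g(z) = 17/3 (g(z) = 6 + 1/(-5 + 2) = 6 + 1/(-3) = 6 - ⅓ = 17/3)
-5*(-18 + g((1 + 5) - 3)) = -5*(-18 + 17/3) = -5*(-37/3) = 185/3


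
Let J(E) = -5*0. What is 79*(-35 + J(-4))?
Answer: -2765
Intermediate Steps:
J(E) = 0
79*(-35 + J(-4)) = 79*(-35 + 0) = 79*(-35) = -2765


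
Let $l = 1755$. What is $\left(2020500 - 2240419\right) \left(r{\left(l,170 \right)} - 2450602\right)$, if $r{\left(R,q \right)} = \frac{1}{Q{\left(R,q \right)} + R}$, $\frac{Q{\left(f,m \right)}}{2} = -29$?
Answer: $\frac{914570898060967}{1697} \approx 5.3893 \cdot 10^{11}$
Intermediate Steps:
$Q{\left(f,m \right)} = -58$ ($Q{\left(f,m \right)} = 2 \left(-29\right) = -58$)
$r{\left(R,q \right)} = \frac{1}{-58 + R}$
$\left(2020500 - 2240419\right) \left(r{\left(l,170 \right)} - 2450602\right) = \left(2020500 - 2240419\right) \left(\frac{1}{-58 + 1755} - 2450602\right) = - 219919 \left(\frac{1}{1697} - 2450602\right) = \left(-219919\right) \left(- \frac{4158671593}{1697}\right) = \frac{914570898060967}{1697}$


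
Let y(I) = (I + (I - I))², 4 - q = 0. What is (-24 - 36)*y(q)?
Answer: -960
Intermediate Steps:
q = 4 (q = 4 - 1*0 = 4 + 0 = 4)
y(I) = I² (y(I) = (I + 0)² = I²)
(-24 - 36)*y(q) = (-24 - 36)*4² = -60*16 = -960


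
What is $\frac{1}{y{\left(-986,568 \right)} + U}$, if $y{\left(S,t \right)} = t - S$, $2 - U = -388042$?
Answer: $\frac{1}{389598} \approx 2.5667 \cdot 10^{-6}$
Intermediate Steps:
$U = 388044$ ($U = 2 - -388042 = 2 + 388042 = 388044$)
$\frac{1}{y{\left(-986,568 \right)} + U} = \frac{1}{\left(568 - -986\right) + 388044} = \frac{1}{\left(568 + 986\right) + 388044} = \frac{1}{1554 + 388044} = \frac{1}{389598}$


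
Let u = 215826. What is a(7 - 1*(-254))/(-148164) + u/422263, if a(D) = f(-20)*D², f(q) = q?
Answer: 50606433327/5213681261 ≈ 9.7065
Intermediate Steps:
a(D) = -20*D²
a(7 - 1*(-254))/(-148164) + u/422263 = -20*(7 - 1*(-254))²/(-148164) + 215826/422263 = -20*(7 + 254)²*(-1/148164) + 215826*(1/422263) = -20*261²*(-1/148164) + 215826/422263 = -20*68121*(-1/148164) + 215826/422263 = -1362420*(-1/148164) + 215826/422263 = 113535/12347 + 215826/422263 = 50606433327/5213681261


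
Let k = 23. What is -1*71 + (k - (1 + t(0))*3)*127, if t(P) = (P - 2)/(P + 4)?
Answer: 5319/2 ≈ 2659.5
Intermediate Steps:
t(P) = (-2 + P)/(4 + P)
-1*71 + (k - (1 + t(0))*3)*127 = -1*71 + (23 - (1 + (-2 + 0)/(4 + 0))*3)*127 = -71 + (23 - (1 - 2/4)*3)*127 = -71 + (23 - (1 + (¼)*(-2))*3)*127 = -71 + (23 - (1 - ½)*3)*127 = -71 + (23 - 3/2)*127 = -71 + (43/2)*127 = -71 + 5461/2 = 5319/2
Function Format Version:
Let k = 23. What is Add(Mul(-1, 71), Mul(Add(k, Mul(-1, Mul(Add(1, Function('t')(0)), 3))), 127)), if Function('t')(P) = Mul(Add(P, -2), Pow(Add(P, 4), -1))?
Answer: Rational(5319, 2) ≈ 2659.5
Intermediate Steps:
Function('t')(P) = Mul(Pow(Add(4, P), -1), Add(-2, P)) (Function('t')(P) = Mul(Add(-2, P), Pow(Add(4, P), -1)) = Mul(Pow(Add(4, P), -1), Add(-2, P)))
Add(Mul(-1, 71), Mul(Add(k, Mul(-1, Mul(Add(1, Function('t')(0)), 3))), 127)) = Add(Mul(-1, 71), Mul(Add(23, Mul(-1, Mul(Add(1, Mul(Pow(Add(4, 0), -1), Add(-2, 0))), 3))), 127)) = Add(-71, Mul(Add(23, Mul(-1, Mul(Add(1, Mul(Pow(4, -1), -2)), 3))), 127)) = Add(-71, Mul(Add(23, Mul(-1, Mul(Add(1, Mul(Rational(1, 4), -2)), 3))), 127)) = Add(-71, Mul(Add(23, Mul(-1, Mul(Add(1, Rational(-1, 2)), 3))), 127)) = Add(-71, Mul(Add(23, Mul(-1, Mul(Rational(1, 2), 3))), 127)) = Add(-71, Mul(Add(23, Mul(-1, Rational(3, 2))), 127)) = Add(-71, Mul(Add(23, Rational(-3, 2)), 127)) = Add(-71, Mul(Rational(43, 2), 127)) = Add(-71, Rational(5461, 2)) = Rational(5319, 2)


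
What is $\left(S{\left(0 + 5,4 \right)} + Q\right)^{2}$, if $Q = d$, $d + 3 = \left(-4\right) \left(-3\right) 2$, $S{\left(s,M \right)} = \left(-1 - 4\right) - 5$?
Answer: $121$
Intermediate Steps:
$S{\left(s,M \right)} = -10$ ($S{\left(s,M \right)} = -5 - 5 = -10$)
$d = 21$ ($d = -3 + \left(-4\right) \left(-3\right) 2 = -3 + 12 \cdot 2 = -3 + 24 = 21$)
$Q = 21$
$\left(S{\left(0 + 5,4 \right)} + Q\right)^{2} = \left(-10 + 21\right)^{2} = 11^{2} = 121$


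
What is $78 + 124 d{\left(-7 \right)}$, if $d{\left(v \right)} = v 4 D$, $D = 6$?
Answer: $-20754$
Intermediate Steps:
$d{\left(v \right)} = 24 v$ ($d{\left(v \right)} = v 4 \cdot 6 = 4 v 6 = 24 v$)
$78 + 124 d{\left(-7 \right)} = 78 + 124 \cdot 24 \left(-7\right) = 78 + 124 \left(-168\right) = 78 - 20832 = -20754$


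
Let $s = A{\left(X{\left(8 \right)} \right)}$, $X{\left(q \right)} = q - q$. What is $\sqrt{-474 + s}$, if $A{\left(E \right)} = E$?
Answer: $i \sqrt{474} \approx 21.772 i$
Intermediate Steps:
$X{\left(q \right)} = 0$
$s = 0$
$\sqrt{-474 + s} = \sqrt{-474 + 0} = \sqrt{-474} = i \sqrt{474}$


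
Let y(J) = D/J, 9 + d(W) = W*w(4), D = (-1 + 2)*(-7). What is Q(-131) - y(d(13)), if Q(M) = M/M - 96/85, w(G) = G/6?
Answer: -1796/85 ≈ -21.129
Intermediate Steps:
w(G) = G/6 (w(G) = G*(⅙) = G/6)
D = -7 (D = 1*(-7) = -7)
Q(M) = -11/85 (Q(M) = 1 - 96*1/85 = 1 - 96/85 = -11/85)
d(W) = -9 + 2*W/3 (d(W) = -9 + W*((⅙)*4) = -9 + W*(⅔) = -9 + 2*W/3)
y(J) = -7/J
Q(-131) - y(d(13)) = -11/85 - (-7)/(-9 + (⅔)*13) = -11/85 - (-7)/(-9 + 26/3) = -11/85 - (-7)/(-⅓) = -11/85 - (-7)*(-3) = -11/85 - 1*21 = -11/85 - 21 = -1796/85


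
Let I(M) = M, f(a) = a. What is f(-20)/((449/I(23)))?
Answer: -460/449 ≈ -1.0245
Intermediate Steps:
f(-20)/((449/I(23))) = -20/(449/23) = -20/(449*(1/23)) = -20/449/23 = -20*23/449 = -460/449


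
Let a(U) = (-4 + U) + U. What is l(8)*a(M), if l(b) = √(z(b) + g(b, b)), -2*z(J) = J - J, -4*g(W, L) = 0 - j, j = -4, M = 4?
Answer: 4*I ≈ 4.0*I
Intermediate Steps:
g(W, L) = -1 (g(W, L) = -(0 - 1*(-4))/4 = -(0 + 4)/4 = -¼*4 = -1)
z(J) = 0 (z(J) = -(J - J)/2 = -½*0 = 0)
l(b) = I (l(b) = √(0 - 1) = √(-1) = I)
a(U) = -4 + 2*U
l(8)*a(M) = I*(-4 + 2*4) = I*(-4 + 8) = I*4 = 4*I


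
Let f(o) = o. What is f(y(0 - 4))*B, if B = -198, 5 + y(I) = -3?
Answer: 1584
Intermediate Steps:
y(I) = -8 (y(I) = -5 - 3 = -8)
f(y(0 - 4))*B = -8*(-198) = 1584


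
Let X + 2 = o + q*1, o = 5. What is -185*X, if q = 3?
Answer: -1110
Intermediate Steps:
X = 6 (X = -2 + (5 + 3*1) = -2 + (5 + 3) = -2 + 8 = 6)
-185*X = -185*6 = -1110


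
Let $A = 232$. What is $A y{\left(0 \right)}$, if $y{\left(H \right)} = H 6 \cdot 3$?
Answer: $0$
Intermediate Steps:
$y{\left(H \right)} = 18 H$ ($y{\left(H \right)} = 6 H 3 = 18 H$)
$A y{\left(0 \right)} = 232 \cdot 18 \cdot 0 = 232 \cdot 0 = 0$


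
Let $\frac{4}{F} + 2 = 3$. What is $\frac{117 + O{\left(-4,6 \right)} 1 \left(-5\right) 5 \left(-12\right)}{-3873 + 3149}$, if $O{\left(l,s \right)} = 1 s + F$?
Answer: $- \frac{3117}{724} \approx -4.3053$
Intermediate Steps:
$F = 4$ ($F = \frac{4}{-2 + 3} = \frac{4}{1} = 4 \cdot 1 = 4$)
$O{\left(l,s \right)} = 4 + s$ ($O{\left(l,s \right)} = 1 s + 4 = s + 4 = 4 + s$)
$\frac{117 + O{\left(-4,6 \right)} 1 \left(-5\right) 5 \left(-12\right)}{-3873 + 3149} = \frac{117 + \left(4 + 6\right) 1 \left(-5\right) 5 \left(-12\right)}{-3873 + 3149} = \frac{117 + 10 \left(\left(-5\right) 5\right) \left(-12\right)}{-724} = \left(117 + 10 \left(-25\right) \left(-12\right)\right) \left(- \frac{1}{724}\right) = \left(117 - -3000\right) \left(- \frac{1}{724}\right) = \left(117 + 3000\right) \left(- \frac{1}{724}\right) = 3117 \left(- \frac{1}{724}\right) = - \frac{3117}{724}$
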